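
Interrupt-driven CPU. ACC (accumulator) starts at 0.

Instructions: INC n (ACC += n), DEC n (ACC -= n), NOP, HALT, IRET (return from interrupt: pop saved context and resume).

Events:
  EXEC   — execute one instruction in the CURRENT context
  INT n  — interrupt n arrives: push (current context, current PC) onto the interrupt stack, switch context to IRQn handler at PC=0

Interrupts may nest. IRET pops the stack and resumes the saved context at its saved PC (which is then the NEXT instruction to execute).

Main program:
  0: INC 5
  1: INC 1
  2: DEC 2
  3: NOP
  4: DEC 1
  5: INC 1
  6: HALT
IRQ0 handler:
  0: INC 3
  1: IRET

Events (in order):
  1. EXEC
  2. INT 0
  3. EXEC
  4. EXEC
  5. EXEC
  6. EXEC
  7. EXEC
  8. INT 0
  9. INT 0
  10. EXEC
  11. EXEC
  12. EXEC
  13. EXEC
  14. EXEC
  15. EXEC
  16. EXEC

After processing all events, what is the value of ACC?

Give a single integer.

Answer: 13

Derivation:
Event 1 (EXEC): [MAIN] PC=0: INC 5 -> ACC=5
Event 2 (INT 0): INT 0 arrives: push (MAIN, PC=1), enter IRQ0 at PC=0 (depth now 1)
Event 3 (EXEC): [IRQ0] PC=0: INC 3 -> ACC=8
Event 4 (EXEC): [IRQ0] PC=1: IRET -> resume MAIN at PC=1 (depth now 0)
Event 5 (EXEC): [MAIN] PC=1: INC 1 -> ACC=9
Event 6 (EXEC): [MAIN] PC=2: DEC 2 -> ACC=7
Event 7 (EXEC): [MAIN] PC=3: NOP
Event 8 (INT 0): INT 0 arrives: push (MAIN, PC=4), enter IRQ0 at PC=0 (depth now 1)
Event 9 (INT 0): INT 0 arrives: push (IRQ0, PC=0), enter IRQ0 at PC=0 (depth now 2)
Event 10 (EXEC): [IRQ0] PC=0: INC 3 -> ACC=10
Event 11 (EXEC): [IRQ0] PC=1: IRET -> resume IRQ0 at PC=0 (depth now 1)
Event 12 (EXEC): [IRQ0] PC=0: INC 3 -> ACC=13
Event 13 (EXEC): [IRQ0] PC=1: IRET -> resume MAIN at PC=4 (depth now 0)
Event 14 (EXEC): [MAIN] PC=4: DEC 1 -> ACC=12
Event 15 (EXEC): [MAIN] PC=5: INC 1 -> ACC=13
Event 16 (EXEC): [MAIN] PC=6: HALT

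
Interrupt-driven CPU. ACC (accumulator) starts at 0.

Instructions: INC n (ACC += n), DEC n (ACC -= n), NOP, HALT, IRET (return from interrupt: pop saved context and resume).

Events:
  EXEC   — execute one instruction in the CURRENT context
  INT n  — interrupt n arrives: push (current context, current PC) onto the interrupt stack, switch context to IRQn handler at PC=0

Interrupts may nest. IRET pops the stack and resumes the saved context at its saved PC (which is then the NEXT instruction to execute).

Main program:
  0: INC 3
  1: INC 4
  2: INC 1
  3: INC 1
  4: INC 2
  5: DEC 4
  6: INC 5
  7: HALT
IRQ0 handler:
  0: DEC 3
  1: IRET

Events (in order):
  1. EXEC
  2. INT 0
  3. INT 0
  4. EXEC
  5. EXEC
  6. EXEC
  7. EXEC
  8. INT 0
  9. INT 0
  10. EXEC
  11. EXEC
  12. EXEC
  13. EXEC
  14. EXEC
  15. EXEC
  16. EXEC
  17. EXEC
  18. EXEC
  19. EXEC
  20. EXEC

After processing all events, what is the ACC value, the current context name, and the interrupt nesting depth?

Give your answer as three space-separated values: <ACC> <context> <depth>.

Event 1 (EXEC): [MAIN] PC=0: INC 3 -> ACC=3
Event 2 (INT 0): INT 0 arrives: push (MAIN, PC=1), enter IRQ0 at PC=0 (depth now 1)
Event 3 (INT 0): INT 0 arrives: push (IRQ0, PC=0), enter IRQ0 at PC=0 (depth now 2)
Event 4 (EXEC): [IRQ0] PC=0: DEC 3 -> ACC=0
Event 5 (EXEC): [IRQ0] PC=1: IRET -> resume IRQ0 at PC=0 (depth now 1)
Event 6 (EXEC): [IRQ0] PC=0: DEC 3 -> ACC=-3
Event 7 (EXEC): [IRQ0] PC=1: IRET -> resume MAIN at PC=1 (depth now 0)
Event 8 (INT 0): INT 0 arrives: push (MAIN, PC=1), enter IRQ0 at PC=0 (depth now 1)
Event 9 (INT 0): INT 0 arrives: push (IRQ0, PC=0), enter IRQ0 at PC=0 (depth now 2)
Event 10 (EXEC): [IRQ0] PC=0: DEC 3 -> ACC=-6
Event 11 (EXEC): [IRQ0] PC=1: IRET -> resume IRQ0 at PC=0 (depth now 1)
Event 12 (EXEC): [IRQ0] PC=0: DEC 3 -> ACC=-9
Event 13 (EXEC): [IRQ0] PC=1: IRET -> resume MAIN at PC=1 (depth now 0)
Event 14 (EXEC): [MAIN] PC=1: INC 4 -> ACC=-5
Event 15 (EXEC): [MAIN] PC=2: INC 1 -> ACC=-4
Event 16 (EXEC): [MAIN] PC=3: INC 1 -> ACC=-3
Event 17 (EXEC): [MAIN] PC=4: INC 2 -> ACC=-1
Event 18 (EXEC): [MAIN] PC=5: DEC 4 -> ACC=-5
Event 19 (EXEC): [MAIN] PC=6: INC 5 -> ACC=0
Event 20 (EXEC): [MAIN] PC=7: HALT

Answer: 0 MAIN 0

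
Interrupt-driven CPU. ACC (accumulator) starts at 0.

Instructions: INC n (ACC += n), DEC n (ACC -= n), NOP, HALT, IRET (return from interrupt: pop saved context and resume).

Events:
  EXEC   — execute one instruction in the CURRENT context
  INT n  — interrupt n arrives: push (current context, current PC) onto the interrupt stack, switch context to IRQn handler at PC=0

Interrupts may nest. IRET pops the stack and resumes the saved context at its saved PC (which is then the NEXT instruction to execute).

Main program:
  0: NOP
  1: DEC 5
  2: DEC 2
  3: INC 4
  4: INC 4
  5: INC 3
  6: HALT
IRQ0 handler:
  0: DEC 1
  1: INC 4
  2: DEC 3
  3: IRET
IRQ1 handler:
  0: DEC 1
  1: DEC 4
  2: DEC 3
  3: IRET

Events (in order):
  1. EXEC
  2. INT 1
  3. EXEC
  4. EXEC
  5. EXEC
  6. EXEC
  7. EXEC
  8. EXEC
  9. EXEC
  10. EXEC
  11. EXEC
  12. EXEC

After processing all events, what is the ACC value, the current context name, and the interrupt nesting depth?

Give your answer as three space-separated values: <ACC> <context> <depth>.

Answer: -4 MAIN 0

Derivation:
Event 1 (EXEC): [MAIN] PC=0: NOP
Event 2 (INT 1): INT 1 arrives: push (MAIN, PC=1), enter IRQ1 at PC=0 (depth now 1)
Event 3 (EXEC): [IRQ1] PC=0: DEC 1 -> ACC=-1
Event 4 (EXEC): [IRQ1] PC=1: DEC 4 -> ACC=-5
Event 5 (EXEC): [IRQ1] PC=2: DEC 3 -> ACC=-8
Event 6 (EXEC): [IRQ1] PC=3: IRET -> resume MAIN at PC=1 (depth now 0)
Event 7 (EXEC): [MAIN] PC=1: DEC 5 -> ACC=-13
Event 8 (EXEC): [MAIN] PC=2: DEC 2 -> ACC=-15
Event 9 (EXEC): [MAIN] PC=3: INC 4 -> ACC=-11
Event 10 (EXEC): [MAIN] PC=4: INC 4 -> ACC=-7
Event 11 (EXEC): [MAIN] PC=5: INC 3 -> ACC=-4
Event 12 (EXEC): [MAIN] PC=6: HALT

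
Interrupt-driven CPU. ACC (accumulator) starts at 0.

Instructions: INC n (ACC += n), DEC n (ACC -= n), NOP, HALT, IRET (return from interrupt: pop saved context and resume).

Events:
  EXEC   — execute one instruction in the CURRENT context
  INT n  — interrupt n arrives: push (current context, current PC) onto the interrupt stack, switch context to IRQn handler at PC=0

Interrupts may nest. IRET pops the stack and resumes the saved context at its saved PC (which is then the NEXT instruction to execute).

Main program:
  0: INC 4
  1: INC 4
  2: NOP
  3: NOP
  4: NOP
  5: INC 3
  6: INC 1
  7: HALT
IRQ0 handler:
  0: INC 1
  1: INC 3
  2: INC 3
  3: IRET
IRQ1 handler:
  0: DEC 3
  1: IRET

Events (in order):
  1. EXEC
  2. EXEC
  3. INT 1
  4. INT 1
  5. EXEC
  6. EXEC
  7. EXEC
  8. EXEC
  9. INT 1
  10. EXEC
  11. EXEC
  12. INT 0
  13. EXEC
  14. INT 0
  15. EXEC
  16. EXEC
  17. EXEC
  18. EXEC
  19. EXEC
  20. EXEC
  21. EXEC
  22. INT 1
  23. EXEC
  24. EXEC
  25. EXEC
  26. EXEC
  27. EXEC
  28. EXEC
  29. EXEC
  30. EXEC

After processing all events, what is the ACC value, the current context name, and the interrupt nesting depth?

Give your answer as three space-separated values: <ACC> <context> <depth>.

Event 1 (EXEC): [MAIN] PC=0: INC 4 -> ACC=4
Event 2 (EXEC): [MAIN] PC=1: INC 4 -> ACC=8
Event 3 (INT 1): INT 1 arrives: push (MAIN, PC=2), enter IRQ1 at PC=0 (depth now 1)
Event 4 (INT 1): INT 1 arrives: push (IRQ1, PC=0), enter IRQ1 at PC=0 (depth now 2)
Event 5 (EXEC): [IRQ1] PC=0: DEC 3 -> ACC=5
Event 6 (EXEC): [IRQ1] PC=1: IRET -> resume IRQ1 at PC=0 (depth now 1)
Event 7 (EXEC): [IRQ1] PC=0: DEC 3 -> ACC=2
Event 8 (EXEC): [IRQ1] PC=1: IRET -> resume MAIN at PC=2 (depth now 0)
Event 9 (INT 1): INT 1 arrives: push (MAIN, PC=2), enter IRQ1 at PC=0 (depth now 1)
Event 10 (EXEC): [IRQ1] PC=0: DEC 3 -> ACC=-1
Event 11 (EXEC): [IRQ1] PC=1: IRET -> resume MAIN at PC=2 (depth now 0)
Event 12 (INT 0): INT 0 arrives: push (MAIN, PC=2), enter IRQ0 at PC=0 (depth now 1)
Event 13 (EXEC): [IRQ0] PC=0: INC 1 -> ACC=0
Event 14 (INT 0): INT 0 arrives: push (IRQ0, PC=1), enter IRQ0 at PC=0 (depth now 2)
Event 15 (EXEC): [IRQ0] PC=0: INC 1 -> ACC=1
Event 16 (EXEC): [IRQ0] PC=1: INC 3 -> ACC=4
Event 17 (EXEC): [IRQ0] PC=2: INC 3 -> ACC=7
Event 18 (EXEC): [IRQ0] PC=3: IRET -> resume IRQ0 at PC=1 (depth now 1)
Event 19 (EXEC): [IRQ0] PC=1: INC 3 -> ACC=10
Event 20 (EXEC): [IRQ0] PC=2: INC 3 -> ACC=13
Event 21 (EXEC): [IRQ0] PC=3: IRET -> resume MAIN at PC=2 (depth now 0)
Event 22 (INT 1): INT 1 arrives: push (MAIN, PC=2), enter IRQ1 at PC=0 (depth now 1)
Event 23 (EXEC): [IRQ1] PC=0: DEC 3 -> ACC=10
Event 24 (EXEC): [IRQ1] PC=1: IRET -> resume MAIN at PC=2 (depth now 0)
Event 25 (EXEC): [MAIN] PC=2: NOP
Event 26 (EXEC): [MAIN] PC=3: NOP
Event 27 (EXEC): [MAIN] PC=4: NOP
Event 28 (EXEC): [MAIN] PC=5: INC 3 -> ACC=13
Event 29 (EXEC): [MAIN] PC=6: INC 1 -> ACC=14
Event 30 (EXEC): [MAIN] PC=7: HALT

Answer: 14 MAIN 0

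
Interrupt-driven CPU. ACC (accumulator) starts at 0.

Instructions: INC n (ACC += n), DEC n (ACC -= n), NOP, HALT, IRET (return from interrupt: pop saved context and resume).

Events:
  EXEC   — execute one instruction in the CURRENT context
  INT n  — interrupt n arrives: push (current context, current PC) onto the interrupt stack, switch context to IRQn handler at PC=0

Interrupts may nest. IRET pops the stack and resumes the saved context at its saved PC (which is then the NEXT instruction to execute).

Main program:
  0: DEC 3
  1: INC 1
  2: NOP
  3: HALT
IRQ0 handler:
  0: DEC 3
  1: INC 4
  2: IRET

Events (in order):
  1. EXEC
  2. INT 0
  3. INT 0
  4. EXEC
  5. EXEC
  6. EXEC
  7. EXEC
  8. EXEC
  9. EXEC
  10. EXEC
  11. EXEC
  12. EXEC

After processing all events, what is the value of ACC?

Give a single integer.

Event 1 (EXEC): [MAIN] PC=0: DEC 3 -> ACC=-3
Event 2 (INT 0): INT 0 arrives: push (MAIN, PC=1), enter IRQ0 at PC=0 (depth now 1)
Event 3 (INT 0): INT 0 arrives: push (IRQ0, PC=0), enter IRQ0 at PC=0 (depth now 2)
Event 4 (EXEC): [IRQ0] PC=0: DEC 3 -> ACC=-6
Event 5 (EXEC): [IRQ0] PC=1: INC 4 -> ACC=-2
Event 6 (EXEC): [IRQ0] PC=2: IRET -> resume IRQ0 at PC=0 (depth now 1)
Event 7 (EXEC): [IRQ0] PC=0: DEC 3 -> ACC=-5
Event 8 (EXEC): [IRQ0] PC=1: INC 4 -> ACC=-1
Event 9 (EXEC): [IRQ0] PC=2: IRET -> resume MAIN at PC=1 (depth now 0)
Event 10 (EXEC): [MAIN] PC=1: INC 1 -> ACC=0
Event 11 (EXEC): [MAIN] PC=2: NOP
Event 12 (EXEC): [MAIN] PC=3: HALT

Answer: 0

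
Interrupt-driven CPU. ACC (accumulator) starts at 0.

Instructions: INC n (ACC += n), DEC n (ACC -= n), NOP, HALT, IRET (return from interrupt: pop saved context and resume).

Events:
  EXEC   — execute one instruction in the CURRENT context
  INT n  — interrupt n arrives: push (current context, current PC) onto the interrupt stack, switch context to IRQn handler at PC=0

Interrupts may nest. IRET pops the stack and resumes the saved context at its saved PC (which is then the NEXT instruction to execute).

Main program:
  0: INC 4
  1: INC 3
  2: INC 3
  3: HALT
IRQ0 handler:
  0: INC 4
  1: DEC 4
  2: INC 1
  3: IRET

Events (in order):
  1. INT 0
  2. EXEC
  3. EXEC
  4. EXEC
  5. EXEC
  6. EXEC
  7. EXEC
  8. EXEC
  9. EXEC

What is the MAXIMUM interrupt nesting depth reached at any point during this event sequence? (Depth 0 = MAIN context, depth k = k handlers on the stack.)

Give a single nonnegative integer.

Event 1 (INT 0): INT 0 arrives: push (MAIN, PC=0), enter IRQ0 at PC=0 (depth now 1) [depth=1]
Event 2 (EXEC): [IRQ0] PC=0: INC 4 -> ACC=4 [depth=1]
Event 3 (EXEC): [IRQ0] PC=1: DEC 4 -> ACC=0 [depth=1]
Event 4 (EXEC): [IRQ0] PC=2: INC 1 -> ACC=1 [depth=1]
Event 5 (EXEC): [IRQ0] PC=3: IRET -> resume MAIN at PC=0 (depth now 0) [depth=0]
Event 6 (EXEC): [MAIN] PC=0: INC 4 -> ACC=5 [depth=0]
Event 7 (EXEC): [MAIN] PC=1: INC 3 -> ACC=8 [depth=0]
Event 8 (EXEC): [MAIN] PC=2: INC 3 -> ACC=11 [depth=0]
Event 9 (EXEC): [MAIN] PC=3: HALT [depth=0]
Max depth observed: 1

Answer: 1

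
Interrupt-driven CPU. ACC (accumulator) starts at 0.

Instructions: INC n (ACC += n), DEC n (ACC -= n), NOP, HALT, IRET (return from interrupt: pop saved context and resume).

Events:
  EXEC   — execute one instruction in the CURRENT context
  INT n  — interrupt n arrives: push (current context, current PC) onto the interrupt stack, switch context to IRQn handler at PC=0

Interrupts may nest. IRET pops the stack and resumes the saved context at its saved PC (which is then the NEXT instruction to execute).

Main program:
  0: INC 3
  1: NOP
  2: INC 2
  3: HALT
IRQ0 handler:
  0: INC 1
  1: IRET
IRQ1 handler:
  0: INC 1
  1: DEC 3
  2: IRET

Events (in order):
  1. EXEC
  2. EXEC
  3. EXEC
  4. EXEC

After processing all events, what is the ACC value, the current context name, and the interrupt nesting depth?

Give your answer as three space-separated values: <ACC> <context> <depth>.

Answer: 5 MAIN 0

Derivation:
Event 1 (EXEC): [MAIN] PC=0: INC 3 -> ACC=3
Event 2 (EXEC): [MAIN] PC=1: NOP
Event 3 (EXEC): [MAIN] PC=2: INC 2 -> ACC=5
Event 4 (EXEC): [MAIN] PC=3: HALT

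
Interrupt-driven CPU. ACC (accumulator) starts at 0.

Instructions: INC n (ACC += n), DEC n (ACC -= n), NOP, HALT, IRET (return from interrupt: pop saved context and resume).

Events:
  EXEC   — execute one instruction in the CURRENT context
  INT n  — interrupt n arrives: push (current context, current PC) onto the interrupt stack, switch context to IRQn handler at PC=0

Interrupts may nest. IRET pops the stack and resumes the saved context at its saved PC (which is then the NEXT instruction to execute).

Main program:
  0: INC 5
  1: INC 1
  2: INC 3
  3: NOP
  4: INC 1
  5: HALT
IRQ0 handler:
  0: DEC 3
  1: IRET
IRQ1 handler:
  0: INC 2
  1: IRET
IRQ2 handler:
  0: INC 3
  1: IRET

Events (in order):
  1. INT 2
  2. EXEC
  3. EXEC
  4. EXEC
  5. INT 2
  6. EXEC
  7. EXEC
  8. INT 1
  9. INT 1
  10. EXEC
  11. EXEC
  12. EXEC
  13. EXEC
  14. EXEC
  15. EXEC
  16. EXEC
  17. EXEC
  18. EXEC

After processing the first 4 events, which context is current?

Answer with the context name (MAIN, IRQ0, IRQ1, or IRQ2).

Event 1 (INT 2): INT 2 arrives: push (MAIN, PC=0), enter IRQ2 at PC=0 (depth now 1)
Event 2 (EXEC): [IRQ2] PC=0: INC 3 -> ACC=3
Event 3 (EXEC): [IRQ2] PC=1: IRET -> resume MAIN at PC=0 (depth now 0)
Event 4 (EXEC): [MAIN] PC=0: INC 5 -> ACC=8

Answer: MAIN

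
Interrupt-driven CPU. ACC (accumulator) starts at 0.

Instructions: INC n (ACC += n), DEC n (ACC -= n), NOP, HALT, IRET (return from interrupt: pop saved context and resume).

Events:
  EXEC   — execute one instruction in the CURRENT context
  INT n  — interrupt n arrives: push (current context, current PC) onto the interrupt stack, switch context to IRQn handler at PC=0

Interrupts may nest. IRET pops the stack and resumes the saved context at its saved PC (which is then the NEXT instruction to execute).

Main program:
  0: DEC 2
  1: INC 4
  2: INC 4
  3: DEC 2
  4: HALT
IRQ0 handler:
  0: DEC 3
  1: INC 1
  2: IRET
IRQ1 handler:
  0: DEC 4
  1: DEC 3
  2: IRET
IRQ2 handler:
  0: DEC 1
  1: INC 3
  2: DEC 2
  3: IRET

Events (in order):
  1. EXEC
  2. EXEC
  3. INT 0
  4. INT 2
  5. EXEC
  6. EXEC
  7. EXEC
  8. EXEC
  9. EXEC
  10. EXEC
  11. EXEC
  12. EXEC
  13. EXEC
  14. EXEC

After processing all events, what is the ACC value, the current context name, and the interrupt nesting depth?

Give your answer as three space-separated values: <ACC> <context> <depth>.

Event 1 (EXEC): [MAIN] PC=0: DEC 2 -> ACC=-2
Event 2 (EXEC): [MAIN] PC=1: INC 4 -> ACC=2
Event 3 (INT 0): INT 0 arrives: push (MAIN, PC=2), enter IRQ0 at PC=0 (depth now 1)
Event 4 (INT 2): INT 2 arrives: push (IRQ0, PC=0), enter IRQ2 at PC=0 (depth now 2)
Event 5 (EXEC): [IRQ2] PC=0: DEC 1 -> ACC=1
Event 6 (EXEC): [IRQ2] PC=1: INC 3 -> ACC=4
Event 7 (EXEC): [IRQ2] PC=2: DEC 2 -> ACC=2
Event 8 (EXEC): [IRQ2] PC=3: IRET -> resume IRQ0 at PC=0 (depth now 1)
Event 9 (EXEC): [IRQ0] PC=0: DEC 3 -> ACC=-1
Event 10 (EXEC): [IRQ0] PC=1: INC 1 -> ACC=0
Event 11 (EXEC): [IRQ0] PC=2: IRET -> resume MAIN at PC=2 (depth now 0)
Event 12 (EXEC): [MAIN] PC=2: INC 4 -> ACC=4
Event 13 (EXEC): [MAIN] PC=3: DEC 2 -> ACC=2
Event 14 (EXEC): [MAIN] PC=4: HALT

Answer: 2 MAIN 0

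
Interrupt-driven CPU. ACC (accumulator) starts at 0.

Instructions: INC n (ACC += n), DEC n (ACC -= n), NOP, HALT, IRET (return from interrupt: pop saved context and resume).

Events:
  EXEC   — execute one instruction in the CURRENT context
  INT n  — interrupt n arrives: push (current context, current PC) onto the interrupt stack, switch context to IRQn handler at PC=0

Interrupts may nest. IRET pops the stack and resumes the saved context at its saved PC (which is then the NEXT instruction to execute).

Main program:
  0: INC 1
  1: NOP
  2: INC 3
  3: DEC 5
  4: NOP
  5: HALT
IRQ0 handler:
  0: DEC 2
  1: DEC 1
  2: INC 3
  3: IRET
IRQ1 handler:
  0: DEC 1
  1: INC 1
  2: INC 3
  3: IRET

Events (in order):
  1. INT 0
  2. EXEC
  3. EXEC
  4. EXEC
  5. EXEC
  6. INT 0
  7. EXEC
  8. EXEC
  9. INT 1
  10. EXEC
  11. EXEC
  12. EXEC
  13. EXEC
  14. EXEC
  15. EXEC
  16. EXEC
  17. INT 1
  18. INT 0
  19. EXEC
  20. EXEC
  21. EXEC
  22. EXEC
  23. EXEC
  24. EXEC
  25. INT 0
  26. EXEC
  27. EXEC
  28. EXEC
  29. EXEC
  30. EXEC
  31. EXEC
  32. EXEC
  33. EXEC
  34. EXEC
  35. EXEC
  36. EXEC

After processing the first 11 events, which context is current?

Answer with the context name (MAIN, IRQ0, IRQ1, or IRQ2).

Answer: IRQ1

Derivation:
Event 1 (INT 0): INT 0 arrives: push (MAIN, PC=0), enter IRQ0 at PC=0 (depth now 1)
Event 2 (EXEC): [IRQ0] PC=0: DEC 2 -> ACC=-2
Event 3 (EXEC): [IRQ0] PC=1: DEC 1 -> ACC=-3
Event 4 (EXEC): [IRQ0] PC=2: INC 3 -> ACC=0
Event 5 (EXEC): [IRQ0] PC=3: IRET -> resume MAIN at PC=0 (depth now 0)
Event 6 (INT 0): INT 0 arrives: push (MAIN, PC=0), enter IRQ0 at PC=0 (depth now 1)
Event 7 (EXEC): [IRQ0] PC=0: DEC 2 -> ACC=-2
Event 8 (EXEC): [IRQ0] PC=1: DEC 1 -> ACC=-3
Event 9 (INT 1): INT 1 arrives: push (IRQ0, PC=2), enter IRQ1 at PC=0 (depth now 2)
Event 10 (EXEC): [IRQ1] PC=0: DEC 1 -> ACC=-4
Event 11 (EXEC): [IRQ1] PC=1: INC 1 -> ACC=-3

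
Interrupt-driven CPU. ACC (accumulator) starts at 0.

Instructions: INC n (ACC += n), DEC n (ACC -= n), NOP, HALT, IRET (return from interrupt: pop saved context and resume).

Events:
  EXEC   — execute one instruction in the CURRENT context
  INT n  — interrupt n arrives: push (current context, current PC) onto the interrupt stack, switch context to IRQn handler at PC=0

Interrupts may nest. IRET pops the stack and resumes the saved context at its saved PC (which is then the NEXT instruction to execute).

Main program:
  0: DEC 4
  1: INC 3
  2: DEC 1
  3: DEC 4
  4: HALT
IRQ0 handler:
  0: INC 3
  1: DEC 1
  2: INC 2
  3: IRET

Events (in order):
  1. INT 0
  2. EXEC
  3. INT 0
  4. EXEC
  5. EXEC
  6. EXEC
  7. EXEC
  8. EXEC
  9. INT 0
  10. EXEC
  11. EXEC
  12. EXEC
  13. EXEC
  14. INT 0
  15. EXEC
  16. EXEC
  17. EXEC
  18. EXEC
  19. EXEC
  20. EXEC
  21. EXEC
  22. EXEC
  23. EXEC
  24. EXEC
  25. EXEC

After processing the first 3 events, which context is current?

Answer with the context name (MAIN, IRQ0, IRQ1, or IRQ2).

Answer: IRQ0

Derivation:
Event 1 (INT 0): INT 0 arrives: push (MAIN, PC=0), enter IRQ0 at PC=0 (depth now 1)
Event 2 (EXEC): [IRQ0] PC=0: INC 3 -> ACC=3
Event 3 (INT 0): INT 0 arrives: push (IRQ0, PC=1), enter IRQ0 at PC=0 (depth now 2)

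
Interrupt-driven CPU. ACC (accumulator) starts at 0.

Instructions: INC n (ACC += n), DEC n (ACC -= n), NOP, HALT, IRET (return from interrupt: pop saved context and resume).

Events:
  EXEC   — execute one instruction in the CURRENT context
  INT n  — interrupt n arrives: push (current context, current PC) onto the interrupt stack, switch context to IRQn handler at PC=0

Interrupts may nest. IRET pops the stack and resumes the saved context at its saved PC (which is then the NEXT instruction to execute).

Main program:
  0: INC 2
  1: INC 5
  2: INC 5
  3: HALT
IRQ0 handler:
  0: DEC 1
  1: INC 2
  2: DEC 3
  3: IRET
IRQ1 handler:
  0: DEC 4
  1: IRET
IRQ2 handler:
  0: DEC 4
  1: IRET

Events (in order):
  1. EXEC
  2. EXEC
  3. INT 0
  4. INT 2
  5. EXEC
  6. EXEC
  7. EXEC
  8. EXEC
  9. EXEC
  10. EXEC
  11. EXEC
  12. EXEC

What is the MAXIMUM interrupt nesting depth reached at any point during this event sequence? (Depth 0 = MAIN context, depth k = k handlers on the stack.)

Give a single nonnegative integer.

Answer: 2

Derivation:
Event 1 (EXEC): [MAIN] PC=0: INC 2 -> ACC=2 [depth=0]
Event 2 (EXEC): [MAIN] PC=1: INC 5 -> ACC=7 [depth=0]
Event 3 (INT 0): INT 0 arrives: push (MAIN, PC=2), enter IRQ0 at PC=0 (depth now 1) [depth=1]
Event 4 (INT 2): INT 2 arrives: push (IRQ0, PC=0), enter IRQ2 at PC=0 (depth now 2) [depth=2]
Event 5 (EXEC): [IRQ2] PC=0: DEC 4 -> ACC=3 [depth=2]
Event 6 (EXEC): [IRQ2] PC=1: IRET -> resume IRQ0 at PC=0 (depth now 1) [depth=1]
Event 7 (EXEC): [IRQ0] PC=0: DEC 1 -> ACC=2 [depth=1]
Event 8 (EXEC): [IRQ0] PC=1: INC 2 -> ACC=4 [depth=1]
Event 9 (EXEC): [IRQ0] PC=2: DEC 3 -> ACC=1 [depth=1]
Event 10 (EXEC): [IRQ0] PC=3: IRET -> resume MAIN at PC=2 (depth now 0) [depth=0]
Event 11 (EXEC): [MAIN] PC=2: INC 5 -> ACC=6 [depth=0]
Event 12 (EXEC): [MAIN] PC=3: HALT [depth=0]
Max depth observed: 2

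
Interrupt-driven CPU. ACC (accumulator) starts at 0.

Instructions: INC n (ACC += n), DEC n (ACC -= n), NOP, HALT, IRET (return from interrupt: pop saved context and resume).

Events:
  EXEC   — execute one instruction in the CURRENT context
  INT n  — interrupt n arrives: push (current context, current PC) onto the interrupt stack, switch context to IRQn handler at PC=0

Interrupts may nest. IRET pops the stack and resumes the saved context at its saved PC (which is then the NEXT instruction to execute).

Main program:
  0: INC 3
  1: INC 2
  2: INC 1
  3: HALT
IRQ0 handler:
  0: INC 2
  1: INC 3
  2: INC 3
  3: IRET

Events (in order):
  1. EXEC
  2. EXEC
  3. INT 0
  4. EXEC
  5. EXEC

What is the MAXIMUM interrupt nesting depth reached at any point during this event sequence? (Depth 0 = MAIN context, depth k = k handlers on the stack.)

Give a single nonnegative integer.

Answer: 1

Derivation:
Event 1 (EXEC): [MAIN] PC=0: INC 3 -> ACC=3 [depth=0]
Event 2 (EXEC): [MAIN] PC=1: INC 2 -> ACC=5 [depth=0]
Event 3 (INT 0): INT 0 arrives: push (MAIN, PC=2), enter IRQ0 at PC=0 (depth now 1) [depth=1]
Event 4 (EXEC): [IRQ0] PC=0: INC 2 -> ACC=7 [depth=1]
Event 5 (EXEC): [IRQ0] PC=1: INC 3 -> ACC=10 [depth=1]
Max depth observed: 1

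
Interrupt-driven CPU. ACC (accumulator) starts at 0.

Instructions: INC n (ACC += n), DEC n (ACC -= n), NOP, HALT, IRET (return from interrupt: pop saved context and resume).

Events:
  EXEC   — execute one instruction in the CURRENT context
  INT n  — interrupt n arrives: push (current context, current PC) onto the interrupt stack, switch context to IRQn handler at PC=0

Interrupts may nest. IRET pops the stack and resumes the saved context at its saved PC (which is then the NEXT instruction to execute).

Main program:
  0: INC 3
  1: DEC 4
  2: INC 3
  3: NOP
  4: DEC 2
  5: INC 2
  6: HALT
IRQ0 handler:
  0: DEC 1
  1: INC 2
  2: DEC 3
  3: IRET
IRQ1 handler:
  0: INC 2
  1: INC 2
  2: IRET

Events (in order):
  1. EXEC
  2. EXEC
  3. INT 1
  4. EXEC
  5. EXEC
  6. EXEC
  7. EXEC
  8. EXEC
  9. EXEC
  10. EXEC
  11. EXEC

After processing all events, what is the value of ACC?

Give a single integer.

Event 1 (EXEC): [MAIN] PC=0: INC 3 -> ACC=3
Event 2 (EXEC): [MAIN] PC=1: DEC 4 -> ACC=-1
Event 3 (INT 1): INT 1 arrives: push (MAIN, PC=2), enter IRQ1 at PC=0 (depth now 1)
Event 4 (EXEC): [IRQ1] PC=0: INC 2 -> ACC=1
Event 5 (EXEC): [IRQ1] PC=1: INC 2 -> ACC=3
Event 6 (EXEC): [IRQ1] PC=2: IRET -> resume MAIN at PC=2 (depth now 0)
Event 7 (EXEC): [MAIN] PC=2: INC 3 -> ACC=6
Event 8 (EXEC): [MAIN] PC=3: NOP
Event 9 (EXEC): [MAIN] PC=4: DEC 2 -> ACC=4
Event 10 (EXEC): [MAIN] PC=5: INC 2 -> ACC=6
Event 11 (EXEC): [MAIN] PC=6: HALT

Answer: 6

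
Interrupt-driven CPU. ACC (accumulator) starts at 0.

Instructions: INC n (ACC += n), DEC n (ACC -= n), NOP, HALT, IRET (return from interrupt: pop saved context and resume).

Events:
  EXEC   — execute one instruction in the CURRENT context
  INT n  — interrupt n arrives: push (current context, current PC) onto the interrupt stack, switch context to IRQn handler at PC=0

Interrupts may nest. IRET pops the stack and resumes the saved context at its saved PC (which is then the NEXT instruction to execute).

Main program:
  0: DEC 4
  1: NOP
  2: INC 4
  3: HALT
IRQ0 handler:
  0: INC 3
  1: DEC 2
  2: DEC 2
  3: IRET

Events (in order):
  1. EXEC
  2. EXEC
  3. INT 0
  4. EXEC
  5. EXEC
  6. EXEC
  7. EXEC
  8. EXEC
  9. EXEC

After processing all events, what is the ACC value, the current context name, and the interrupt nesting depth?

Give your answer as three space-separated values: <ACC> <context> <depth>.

Event 1 (EXEC): [MAIN] PC=0: DEC 4 -> ACC=-4
Event 2 (EXEC): [MAIN] PC=1: NOP
Event 3 (INT 0): INT 0 arrives: push (MAIN, PC=2), enter IRQ0 at PC=0 (depth now 1)
Event 4 (EXEC): [IRQ0] PC=0: INC 3 -> ACC=-1
Event 5 (EXEC): [IRQ0] PC=1: DEC 2 -> ACC=-3
Event 6 (EXEC): [IRQ0] PC=2: DEC 2 -> ACC=-5
Event 7 (EXEC): [IRQ0] PC=3: IRET -> resume MAIN at PC=2 (depth now 0)
Event 8 (EXEC): [MAIN] PC=2: INC 4 -> ACC=-1
Event 9 (EXEC): [MAIN] PC=3: HALT

Answer: -1 MAIN 0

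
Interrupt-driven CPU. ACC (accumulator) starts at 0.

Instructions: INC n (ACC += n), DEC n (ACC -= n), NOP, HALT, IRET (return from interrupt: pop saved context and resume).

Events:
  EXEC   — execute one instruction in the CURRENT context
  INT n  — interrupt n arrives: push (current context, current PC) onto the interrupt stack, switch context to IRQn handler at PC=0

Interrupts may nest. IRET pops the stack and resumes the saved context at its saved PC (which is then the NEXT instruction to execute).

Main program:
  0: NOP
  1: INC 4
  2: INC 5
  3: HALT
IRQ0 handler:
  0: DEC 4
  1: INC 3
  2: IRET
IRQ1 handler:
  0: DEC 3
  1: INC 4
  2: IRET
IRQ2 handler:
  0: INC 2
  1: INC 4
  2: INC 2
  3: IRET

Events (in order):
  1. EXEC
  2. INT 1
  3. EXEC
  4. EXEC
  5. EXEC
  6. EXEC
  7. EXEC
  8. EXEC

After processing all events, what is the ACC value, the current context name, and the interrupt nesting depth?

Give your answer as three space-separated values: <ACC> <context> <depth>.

Event 1 (EXEC): [MAIN] PC=0: NOP
Event 2 (INT 1): INT 1 arrives: push (MAIN, PC=1), enter IRQ1 at PC=0 (depth now 1)
Event 3 (EXEC): [IRQ1] PC=0: DEC 3 -> ACC=-3
Event 4 (EXEC): [IRQ1] PC=1: INC 4 -> ACC=1
Event 5 (EXEC): [IRQ1] PC=2: IRET -> resume MAIN at PC=1 (depth now 0)
Event 6 (EXEC): [MAIN] PC=1: INC 4 -> ACC=5
Event 7 (EXEC): [MAIN] PC=2: INC 5 -> ACC=10
Event 8 (EXEC): [MAIN] PC=3: HALT

Answer: 10 MAIN 0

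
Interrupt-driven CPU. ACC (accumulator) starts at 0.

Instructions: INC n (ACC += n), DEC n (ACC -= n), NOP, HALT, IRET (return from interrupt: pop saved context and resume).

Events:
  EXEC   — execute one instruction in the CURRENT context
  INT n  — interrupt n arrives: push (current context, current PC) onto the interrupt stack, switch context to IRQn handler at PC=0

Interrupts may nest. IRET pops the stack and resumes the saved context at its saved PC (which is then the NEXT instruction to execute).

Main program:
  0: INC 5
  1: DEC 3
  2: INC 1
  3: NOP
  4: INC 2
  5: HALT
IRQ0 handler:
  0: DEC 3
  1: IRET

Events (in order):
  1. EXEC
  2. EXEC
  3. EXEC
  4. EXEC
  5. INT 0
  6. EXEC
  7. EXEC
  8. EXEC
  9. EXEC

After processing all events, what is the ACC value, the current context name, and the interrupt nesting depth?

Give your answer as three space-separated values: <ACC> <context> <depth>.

Event 1 (EXEC): [MAIN] PC=0: INC 5 -> ACC=5
Event 2 (EXEC): [MAIN] PC=1: DEC 3 -> ACC=2
Event 3 (EXEC): [MAIN] PC=2: INC 1 -> ACC=3
Event 4 (EXEC): [MAIN] PC=3: NOP
Event 5 (INT 0): INT 0 arrives: push (MAIN, PC=4), enter IRQ0 at PC=0 (depth now 1)
Event 6 (EXEC): [IRQ0] PC=0: DEC 3 -> ACC=0
Event 7 (EXEC): [IRQ0] PC=1: IRET -> resume MAIN at PC=4 (depth now 0)
Event 8 (EXEC): [MAIN] PC=4: INC 2 -> ACC=2
Event 9 (EXEC): [MAIN] PC=5: HALT

Answer: 2 MAIN 0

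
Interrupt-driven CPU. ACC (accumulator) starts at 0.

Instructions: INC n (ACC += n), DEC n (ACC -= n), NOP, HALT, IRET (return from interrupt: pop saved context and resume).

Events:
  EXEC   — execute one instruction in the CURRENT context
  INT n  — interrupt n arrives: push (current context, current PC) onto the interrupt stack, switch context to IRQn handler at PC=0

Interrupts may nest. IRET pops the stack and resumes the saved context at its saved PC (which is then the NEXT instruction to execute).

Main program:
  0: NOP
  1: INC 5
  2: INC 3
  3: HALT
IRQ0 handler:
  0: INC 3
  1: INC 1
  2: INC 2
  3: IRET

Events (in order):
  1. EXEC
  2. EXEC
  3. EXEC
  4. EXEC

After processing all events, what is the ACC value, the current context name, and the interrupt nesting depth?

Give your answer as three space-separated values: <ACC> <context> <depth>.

Event 1 (EXEC): [MAIN] PC=0: NOP
Event 2 (EXEC): [MAIN] PC=1: INC 5 -> ACC=5
Event 3 (EXEC): [MAIN] PC=2: INC 3 -> ACC=8
Event 4 (EXEC): [MAIN] PC=3: HALT

Answer: 8 MAIN 0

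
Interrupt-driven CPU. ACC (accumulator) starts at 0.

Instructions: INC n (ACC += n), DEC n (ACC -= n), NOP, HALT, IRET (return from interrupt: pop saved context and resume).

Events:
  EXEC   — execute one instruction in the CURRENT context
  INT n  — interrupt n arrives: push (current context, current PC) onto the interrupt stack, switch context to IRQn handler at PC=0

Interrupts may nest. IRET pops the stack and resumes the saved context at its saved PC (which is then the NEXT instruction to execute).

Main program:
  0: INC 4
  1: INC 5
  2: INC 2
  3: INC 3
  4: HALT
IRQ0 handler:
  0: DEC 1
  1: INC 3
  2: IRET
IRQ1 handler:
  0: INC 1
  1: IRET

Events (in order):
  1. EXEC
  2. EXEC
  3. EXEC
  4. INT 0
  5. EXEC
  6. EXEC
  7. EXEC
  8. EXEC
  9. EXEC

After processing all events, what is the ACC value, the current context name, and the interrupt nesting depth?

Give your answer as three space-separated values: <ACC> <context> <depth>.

Answer: 16 MAIN 0

Derivation:
Event 1 (EXEC): [MAIN] PC=0: INC 4 -> ACC=4
Event 2 (EXEC): [MAIN] PC=1: INC 5 -> ACC=9
Event 3 (EXEC): [MAIN] PC=2: INC 2 -> ACC=11
Event 4 (INT 0): INT 0 arrives: push (MAIN, PC=3), enter IRQ0 at PC=0 (depth now 1)
Event 5 (EXEC): [IRQ0] PC=0: DEC 1 -> ACC=10
Event 6 (EXEC): [IRQ0] PC=1: INC 3 -> ACC=13
Event 7 (EXEC): [IRQ0] PC=2: IRET -> resume MAIN at PC=3 (depth now 0)
Event 8 (EXEC): [MAIN] PC=3: INC 3 -> ACC=16
Event 9 (EXEC): [MAIN] PC=4: HALT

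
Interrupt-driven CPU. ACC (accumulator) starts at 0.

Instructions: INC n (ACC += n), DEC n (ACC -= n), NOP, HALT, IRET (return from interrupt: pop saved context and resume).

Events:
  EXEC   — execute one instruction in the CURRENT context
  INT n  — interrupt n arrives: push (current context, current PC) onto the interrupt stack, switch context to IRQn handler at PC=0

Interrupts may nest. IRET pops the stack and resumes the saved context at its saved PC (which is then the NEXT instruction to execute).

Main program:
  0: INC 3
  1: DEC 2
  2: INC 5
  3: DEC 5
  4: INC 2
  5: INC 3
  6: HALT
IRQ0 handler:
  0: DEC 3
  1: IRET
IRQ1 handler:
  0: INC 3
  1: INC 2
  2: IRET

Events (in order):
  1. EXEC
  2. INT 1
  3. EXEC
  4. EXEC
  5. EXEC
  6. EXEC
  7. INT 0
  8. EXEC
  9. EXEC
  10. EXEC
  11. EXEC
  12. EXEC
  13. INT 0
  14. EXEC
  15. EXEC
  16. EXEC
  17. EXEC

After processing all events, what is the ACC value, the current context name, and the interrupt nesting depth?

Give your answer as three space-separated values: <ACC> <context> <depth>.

Event 1 (EXEC): [MAIN] PC=0: INC 3 -> ACC=3
Event 2 (INT 1): INT 1 arrives: push (MAIN, PC=1), enter IRQ1 at PC=0 (depth now 1)
Event 3 (EXEC): [IRQ1] PC=0: INC 3 -> ACC=6
Event 4 (EXEC): [IRQ1] PC=1: INC 2 -> ACC=8
Event 5 (EXEC): [IRQ1] PC=2: IRET -> resume MAIN at PC=1 (depth now 0)
Event 6 (EXEC): [MAIN] PC=1: DEC 2 -> ACC=6
Event 7 (INT 0): INT 0 arrives: push (MAIN, PC=2), enter IRQ0 at PC=0 (depth now 1)
Event 8 (EXEC): [IRQ0] PC=0: DEC 3 -> ACC=3
Event 9 (EXEC): [IRQ0] PC=1: IRET -> resume MAIN at PC=2 (depth now 0)
Event 10 (EXEC): [MAIN] PC=2: INC 5 -> ACC=8
Event 11 (EXEC): [MAIN] PC=3: DEC 5 -> ACC=3
Event 12 (EXEC): [MAIN] PC=4: INC 2 -> ACC=5
Event 13 (INT 0): INT 0 arrives: push (MAIN, PC=5), enter IRQ0 at PC=0 (depth now 1)
Event 14 (EXEC): [IRQ0] PC=0: DEC 3 -> ACC=2
Event 15 (EXEC): [IRQ0] PC=1: IRET -> resume MAIN at PC=5 (depth now 0)
Event 16 (EXEC): [MAIN] PC=5: INC 3 -> ACC=5
Event 17 (EXEC): [MAIN] PC=6: HALT

Answer: 5 MAIN 0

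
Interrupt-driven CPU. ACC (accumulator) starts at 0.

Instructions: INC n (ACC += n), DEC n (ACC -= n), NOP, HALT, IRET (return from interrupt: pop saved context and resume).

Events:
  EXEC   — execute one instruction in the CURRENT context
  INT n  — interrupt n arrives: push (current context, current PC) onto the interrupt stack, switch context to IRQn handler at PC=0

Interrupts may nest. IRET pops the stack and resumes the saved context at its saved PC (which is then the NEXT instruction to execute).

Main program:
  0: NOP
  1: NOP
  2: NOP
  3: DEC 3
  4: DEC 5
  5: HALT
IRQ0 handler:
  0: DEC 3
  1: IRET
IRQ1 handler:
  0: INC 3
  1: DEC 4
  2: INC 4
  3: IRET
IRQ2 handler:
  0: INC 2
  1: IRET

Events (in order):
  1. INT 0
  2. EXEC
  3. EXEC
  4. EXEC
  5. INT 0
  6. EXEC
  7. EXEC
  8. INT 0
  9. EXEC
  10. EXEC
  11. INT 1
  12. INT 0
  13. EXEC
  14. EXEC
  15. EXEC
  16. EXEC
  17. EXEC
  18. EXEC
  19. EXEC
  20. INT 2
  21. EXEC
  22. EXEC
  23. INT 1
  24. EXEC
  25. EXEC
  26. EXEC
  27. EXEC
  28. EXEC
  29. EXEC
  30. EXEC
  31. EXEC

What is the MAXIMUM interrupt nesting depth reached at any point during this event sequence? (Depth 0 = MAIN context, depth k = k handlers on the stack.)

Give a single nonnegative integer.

Event 1 (INT 0): INT 0 arrives: push (MAIN, PC=0), enter IRQ0 at PC=0 (depth now 1) [depth=1]
Event 2 (EXEC): [IRQ0] PC=0: DEC 3 -> ACC=-3 [depth=1]
Event 3 (EXEC): [IRQ0] PC=1: IRET -> resume MAIN at PC=0 (depth now 0) [depth=0]
Event 4 (EXEC): [MAIN] PC=0: NOP [depth=0]
Event 5 (INT 0): INT 0 arrives: push (MAIN, PC=1), enter IRQ0 at PC=0 (depth now 1) [depth=1]
Event 6 (EXEC): [IRQ0] PC=0: DEC 3 -> ACC=-6 [depth=1]
Event 7 (EXEC): [IRQ0] PC=1: IRET -> resume MAIN at PC=1 (depth now 0) [depth=0]
Event 8 (INT 0): INT 0 arrives: push (MAIN, PC=1), enter IRQ0 at PC=0 (depth now 1) [depth=1]
Event 9 (EXEC): [IRQ0] PC=0: DEC 3 -> ACC=-9 [depth=1]
Event 10 (EXEC): [IRQ0] PC=1: IRET -> resume MAIN at PC=1 (depth now 0) [depth=0]
Event 11 (INT 1): INT 1 arrives: push (MAIN, PC=1), enter IRQ1 at PC=0 (depth now 1) [depth=1]
Event 12 (INT 0): INT 0 arrives: push (IRQ1, PC=0), enter IRQ0 at PC=0 (depth now 2) [depth=2]
Event 13 (EXEC): [IRQ0] PC=0: DEC 3 -> ACC=-12 [depth=2]
Event 14 (EXEC): [IRQ0] PC=1: IRET -> resume IRQ1 at PC=0 (depth now 1) [depth=1]
Event 15 (EXEC): [IRQ1] PC=0: INC 3 -> ACC=-9 [depth=1]
Event 16 (EXEC): [IRQ1] PC=1: DEC 4 -> ACC=-13 [depth=1]
Event 17 (EXEC): [IRQ1] PC=2: INC 4 -> ACC=-9 [depth=1]
Event 18 (EXEC): [IRQ1] PC=3: IRET -> resume MAIN at PC=1 (depth now 0) [depth=0]
Event 19 (EXEC): [MAIN] PC=1: NOP [depth=0]
Event 20 (INT 2): INT 2 arrives: push (MAIN, PC=2), enter IRQ2 at PC=0 (depth now 1) [depth=1]
Event 21 (EXEC): [IRQ2] PC=0: INC 2 -> ACC=-7 [depth=1]
Event 22 (EXEC): [IRQ2] PC=1: IRET -> resume MAIN at PC=2 (depth now 0) [depth=0]
Event 23 (INT 1): INT 1 arrives: push (MAIN, PC=2), enter IRQ1 at PC=0 (depth now 1) [depth=1]
Event 24 (EXEC): [IRQ1] PC=0: INC 3 -> ACC=-4 [depth=1]
Event 25 (EXEC): [IRQ1] PC=1: DEC 4 -> ACC=-8 [depth=1]
Event 26 (EXEC): [IRQ1] PC=2: INC 4 -> ACC=-4 [depth=1]
Event 27 (EXEC): [IRQ1] PC=3: IRET -> resume MAIN at PC=2 (depth now 0) [depth=0]
Event 28 (EXEC): [MAIN] PC=2: NOP [depth=0]
Event 29 (EXEC): [MAIN] PC=3: DEC 3 -> ACC=-7 [depth=0]
Event 30 (EXEC): [MAIN] PC=4: DEC 5 -> ACC=-12 [depth=0]
Event 31 (EXEC): [MAIN] PC=5: HALT [depth=0]
Max depth observed: 2

Answer: 2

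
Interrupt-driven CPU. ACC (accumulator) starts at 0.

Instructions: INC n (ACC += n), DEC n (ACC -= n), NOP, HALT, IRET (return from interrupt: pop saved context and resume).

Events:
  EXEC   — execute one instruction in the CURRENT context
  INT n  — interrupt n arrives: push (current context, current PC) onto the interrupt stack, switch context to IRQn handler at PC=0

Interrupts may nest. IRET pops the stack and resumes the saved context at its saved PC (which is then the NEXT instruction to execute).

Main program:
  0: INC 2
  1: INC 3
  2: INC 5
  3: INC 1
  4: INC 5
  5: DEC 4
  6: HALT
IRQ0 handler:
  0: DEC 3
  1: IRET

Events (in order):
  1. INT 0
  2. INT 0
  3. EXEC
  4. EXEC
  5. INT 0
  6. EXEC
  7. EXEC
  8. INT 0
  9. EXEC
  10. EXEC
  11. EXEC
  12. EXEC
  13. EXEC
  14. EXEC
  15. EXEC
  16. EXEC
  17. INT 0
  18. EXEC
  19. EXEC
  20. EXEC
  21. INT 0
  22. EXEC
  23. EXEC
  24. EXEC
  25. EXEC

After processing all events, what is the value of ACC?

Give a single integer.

Answer: -6

Derivation:
Event 1 (INT 0): INT 0 arrives: push (MAIN, PC=0), enter IRQ0 at PC=0 (depth now 1)
Event 2 (INT 0): INT 0 arrives: push (IRQ0, PC=0), enter IRQ0 at PC=0 (depth now 2)
Event 3 (EXEC): [IRQ0] PC=0: DEC 3 -> ACC=-3
Event 4 (EXEC): [IRQ0] PC=1: IRET -> resume IRQ0 at PC=0 (depth now 1)
Event 5 (INT 0): INT 0 arrives: push (IRQ0, PC=0), enter IRQ0 at PC=0 (depth now 2)
Event 6 (EXEC): [IRQ0] PC=0: DEC 3 -> ACC=-6
Event 7 (EXEC): [IRQ0] PC=1: IRET -> resume IRQ0 at PC=0 (depth now 1)
Event 8 (INT 0): INT 0 arrives: push (IRQ0, PC=0), enter IRQ0 at PC=0 (depth now 2)
Event 9 (EXEC): [IRQ0] PC=0: DEC 3 -> ACC=-9
Event 10 (EXEC): [IRQ0] PC=1: IRET -> resume IRQ0 at PC=0 (depth now 1)
Event 11 (EXEC): [IRQ0] PC=0: DEC 3 -> ACC=-12
Event 12 (EXEC): [IRQ0] PC=1: IRET -> resume MAIN at PC=0 (depth now 0)
Event 13 (EXEC): [MAIN] PC=0: INC 2 -> ACC=-10
Event 14 (EXEC): [MAIN] PC=1: INC 3 -> ACC=-7
Event 15 (EXEC): [MAIN] PC=2: INC 5 -> ACC=-2
Event 16 (EXEC): [MAIN] PC=3: INC 1 -> ACC=-1
Event 17 (INT 0): INT 0 arrives: push (MAIN, PC=4), enter IRQ0 at PC=0 (depth now 1)
Event 18 (EXEC): [IRQ0] PC=0: DEC 3 -> ACC=-4
Event 19 (EXEC): [IRQ0] PC=1: IRET -> resume MAIN at PC=4 (depth now 0)
Event 20 (EXEC): [MAIN] PC=4: INC 5 -> ACC=1
Event 21 (INT 0): INT 0 arrives: push (MAIN, PC=5), enter IRQ0 at PC=0 (depth now 1)
Event 22 (EXEC): [IRQ0] PC=0: DEC 3 -> ACC=-2
Event 23 (EXEC): [IRQ0] PC=1: IRET -> resume MAIN at PC=5 (depth now 0)
Event 24 (EXEC): [MAIN] PC=5: DEC 4 -> ACC=-6
Event 25 (EXEC): [MAIN] PC=6: HALT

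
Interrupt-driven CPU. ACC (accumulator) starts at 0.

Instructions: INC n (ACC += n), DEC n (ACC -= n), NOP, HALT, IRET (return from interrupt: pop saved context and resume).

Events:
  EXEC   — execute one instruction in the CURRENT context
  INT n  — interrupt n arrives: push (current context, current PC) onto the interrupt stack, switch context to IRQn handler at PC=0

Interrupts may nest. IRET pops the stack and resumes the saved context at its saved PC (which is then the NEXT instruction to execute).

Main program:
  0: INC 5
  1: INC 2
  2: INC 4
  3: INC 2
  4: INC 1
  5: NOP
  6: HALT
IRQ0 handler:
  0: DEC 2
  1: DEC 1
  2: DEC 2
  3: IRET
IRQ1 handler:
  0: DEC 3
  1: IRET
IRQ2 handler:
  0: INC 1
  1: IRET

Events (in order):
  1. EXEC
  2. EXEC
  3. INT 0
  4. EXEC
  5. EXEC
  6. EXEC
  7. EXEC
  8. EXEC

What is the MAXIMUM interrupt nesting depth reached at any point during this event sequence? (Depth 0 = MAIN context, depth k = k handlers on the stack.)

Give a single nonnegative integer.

Answer: 1

Derivation:
Event 1 (EXEC): [MAIN] PC=0: INC 5 -> ACC=5 [depth=0]
Event 2 (EXEC): [MAIN] PC=1: INC 2 -> ACC=7 [depth=0]
Event 3 (INT 0): INT 0 arrives: push (MAIN, PC=2), enter IRQ0 at PC=0 (depth now 1) [depth=1]
Event 4 (EXEC): [IRQ0] PC=0: DEC 2 -> ACC=5 [depth=1]
Event 5 (EXEC): [IRQ0] PC=1: DEC 1 -> ACC=4 [depth=1]
Event 6 (EXEC): [IRQ0] PC=2: DEC 2 -> ACC=2 [depth=1]
Event 7 (EXEC): [IRQ0] PC=3: IRET -> resume MAIN at PC=2 (depth now 0) [depth=0]
Event 8 (EXEC): [MAIN] PC=2: INC 4 -> ACC=6 [depth=0]
Max depth observed: 1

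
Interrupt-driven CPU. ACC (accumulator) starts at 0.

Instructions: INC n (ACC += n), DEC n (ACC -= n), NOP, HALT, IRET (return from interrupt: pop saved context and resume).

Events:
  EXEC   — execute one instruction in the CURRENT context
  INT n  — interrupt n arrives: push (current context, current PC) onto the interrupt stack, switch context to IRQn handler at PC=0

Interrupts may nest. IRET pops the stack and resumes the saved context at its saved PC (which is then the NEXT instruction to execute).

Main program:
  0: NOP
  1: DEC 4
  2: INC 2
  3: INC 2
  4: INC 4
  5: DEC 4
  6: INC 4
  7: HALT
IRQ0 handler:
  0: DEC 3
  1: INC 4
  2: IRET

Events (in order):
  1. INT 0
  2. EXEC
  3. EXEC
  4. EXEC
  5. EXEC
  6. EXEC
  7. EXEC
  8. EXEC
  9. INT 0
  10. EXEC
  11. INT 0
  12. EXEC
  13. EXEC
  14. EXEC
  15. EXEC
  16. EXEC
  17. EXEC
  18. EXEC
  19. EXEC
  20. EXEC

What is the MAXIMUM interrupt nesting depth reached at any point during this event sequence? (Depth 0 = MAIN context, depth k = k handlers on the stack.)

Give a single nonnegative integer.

Event 1 (INT 0): INT 0 arrives: push (MAIN, PC=0), enter IRQ0 at PC=0 (depth now 1) [depth=1]
Event 2 (EXEC): [IRQ0] PC=0: DEC 3 -> ACC=-3 [depth=1]
Event 3 (EXEC): [IRQ0] PC=1: INC 4 -> ACC=1 [depth=1]
Event 4 (EXEC): [IRQ0] PC=2: IRET -> resume MAIN at PC=0 (depth now 0) [depth=0]
Event 5 (EXEC): [MAIN] PC=0: NOP [depth=0]
Event 6 (EXEC): [MAIN] PC=1: DEC 4 -> ACC=-3 [depth=0]
Event 7 (EXEC): [MAIN] PC=2: INC 2 -> ACC=-1 [depth=0]
Event 8 (EXEC): [MAIN] PC=3: INC 2 -> ACC=1 [depth=0]
Event 9 (INT 0): INT 0 arrives: push (MAIN, PC=4), enter IRQ0 at PC=0 (depth now 1) [depth=1]
Event 10 (EXEC): [IRQ0] PC=0: DEC 3 -> ACC=-2 [depth=1]
Event 11 (INT 0): INT 0 arrives: push (IRQ0, PC=1), enter IRQ0 at PC=0 (depth now 2) [depth=2]
Event 12 (EXEC): [IRQ0] PC=0: DEC 3 -> ACC=-5 [depth=2]
Event 13 (EXEC): [IRQ0] PC=1: INC 4 -> ACC=-1 [depth=2]
Event 14 (EXEC): [IRQ0] PC=2: IRET -> resume IRQ0 at PC=1 (depth now 1) [depth=1]
Event 15 (EXEC): [IRQ0] PC=1: INC 4 -> ACC=3 [depth=1]
Event 16 (EXEC): [IRQ0] PC=2: IRET -> resume MAIN at PC=4 (depth now 0) [depth=0]
Event 17 (EXEC): [MAIN] PC=4: INC 4 -> ACC=7 [depth=0]
Event 18 (EXEC): [MAIN] PC=5: DEC 4 -> ACC=3 [depth=0]
Event 19 (EXEC): [MAIN] PC=6: INC 4 -> ACC=7 [depth=0]
Event 20 (EXEC): [MAIN] PC=7: HALT [depth=0]
Max depth observed: 2

Answer: 2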